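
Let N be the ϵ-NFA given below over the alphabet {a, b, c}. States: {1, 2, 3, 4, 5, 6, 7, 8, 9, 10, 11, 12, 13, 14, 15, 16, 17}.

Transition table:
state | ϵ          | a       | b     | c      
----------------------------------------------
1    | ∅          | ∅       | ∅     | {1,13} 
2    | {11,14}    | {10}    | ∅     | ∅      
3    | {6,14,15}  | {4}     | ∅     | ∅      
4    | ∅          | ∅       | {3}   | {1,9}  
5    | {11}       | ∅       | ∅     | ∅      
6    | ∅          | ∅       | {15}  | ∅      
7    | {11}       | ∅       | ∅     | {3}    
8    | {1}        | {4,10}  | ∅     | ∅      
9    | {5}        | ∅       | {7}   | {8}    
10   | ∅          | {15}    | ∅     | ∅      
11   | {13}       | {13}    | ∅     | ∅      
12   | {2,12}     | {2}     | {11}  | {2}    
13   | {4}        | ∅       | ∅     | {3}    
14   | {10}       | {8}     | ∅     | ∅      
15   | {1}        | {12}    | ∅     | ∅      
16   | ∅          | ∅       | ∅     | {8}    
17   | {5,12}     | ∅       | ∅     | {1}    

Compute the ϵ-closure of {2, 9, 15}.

{1, 2, 4, 5, 9, 10, 11, 13, 14, 15}

Start with {2, 9, 15}.
From 2 via ϵ: add 11, 14.
From 9 via ϵ: add 5.
From 15 via ϵ: add 1.
From 11 via ϵ: add 13.
From 14 via ϵ: add 10.
From 13 via ϵ: add 4.
No new states can be added; the closed set is {1, 2, 4, 5, 9, 10, 11, 13, 14, 15}.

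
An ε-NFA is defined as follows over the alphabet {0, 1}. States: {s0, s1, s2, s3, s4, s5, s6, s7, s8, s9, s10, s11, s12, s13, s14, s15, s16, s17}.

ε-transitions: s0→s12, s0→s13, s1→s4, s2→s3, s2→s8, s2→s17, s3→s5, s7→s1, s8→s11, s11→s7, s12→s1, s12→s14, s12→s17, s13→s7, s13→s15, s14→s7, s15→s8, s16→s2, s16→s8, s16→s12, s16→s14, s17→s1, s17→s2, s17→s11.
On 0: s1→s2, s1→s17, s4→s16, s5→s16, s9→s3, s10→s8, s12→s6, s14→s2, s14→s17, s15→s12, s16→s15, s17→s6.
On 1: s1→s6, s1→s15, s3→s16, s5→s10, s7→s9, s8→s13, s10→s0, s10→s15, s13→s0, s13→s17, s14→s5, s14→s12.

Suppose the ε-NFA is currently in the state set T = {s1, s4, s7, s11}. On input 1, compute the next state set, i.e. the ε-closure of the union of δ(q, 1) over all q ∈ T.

s1 on 1 → {s6, s15}.
s7 on 1 → {s9}.
No 1-transition from s4, s11.
Union after reading 1: {s6, s9, s15}.
Now take the ε-closure:
From s15 via ε: add s8.
From s8 via ε: add s11.
From s11 via ε: add s7.
From s7 via ε: add s1.
From s1 via ε: add s4.
No new states can be added; the closed set is {s1, s4, s6, s7, s8, s9, s11, s15}.

{s1, s4, s6, s7, s8, s9, s11, s15}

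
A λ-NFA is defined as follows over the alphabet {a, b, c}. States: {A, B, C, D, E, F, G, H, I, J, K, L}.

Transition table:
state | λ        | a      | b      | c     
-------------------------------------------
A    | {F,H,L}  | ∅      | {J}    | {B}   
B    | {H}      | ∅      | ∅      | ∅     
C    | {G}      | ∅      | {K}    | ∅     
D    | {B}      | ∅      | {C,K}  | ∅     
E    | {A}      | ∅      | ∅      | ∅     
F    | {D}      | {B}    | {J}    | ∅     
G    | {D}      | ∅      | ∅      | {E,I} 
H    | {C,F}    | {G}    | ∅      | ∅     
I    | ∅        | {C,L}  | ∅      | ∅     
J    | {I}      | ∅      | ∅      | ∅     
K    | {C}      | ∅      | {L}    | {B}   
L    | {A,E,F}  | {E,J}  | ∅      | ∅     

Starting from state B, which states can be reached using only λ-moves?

Start with {B}.
From B via λ: add H.
From H via λ: add C, F.
From C via λ: add G.
From F via λ: add D.
No new states can be added; the closed set is {B, C, D, F, G, H}.

{B, C, D, F, G, H}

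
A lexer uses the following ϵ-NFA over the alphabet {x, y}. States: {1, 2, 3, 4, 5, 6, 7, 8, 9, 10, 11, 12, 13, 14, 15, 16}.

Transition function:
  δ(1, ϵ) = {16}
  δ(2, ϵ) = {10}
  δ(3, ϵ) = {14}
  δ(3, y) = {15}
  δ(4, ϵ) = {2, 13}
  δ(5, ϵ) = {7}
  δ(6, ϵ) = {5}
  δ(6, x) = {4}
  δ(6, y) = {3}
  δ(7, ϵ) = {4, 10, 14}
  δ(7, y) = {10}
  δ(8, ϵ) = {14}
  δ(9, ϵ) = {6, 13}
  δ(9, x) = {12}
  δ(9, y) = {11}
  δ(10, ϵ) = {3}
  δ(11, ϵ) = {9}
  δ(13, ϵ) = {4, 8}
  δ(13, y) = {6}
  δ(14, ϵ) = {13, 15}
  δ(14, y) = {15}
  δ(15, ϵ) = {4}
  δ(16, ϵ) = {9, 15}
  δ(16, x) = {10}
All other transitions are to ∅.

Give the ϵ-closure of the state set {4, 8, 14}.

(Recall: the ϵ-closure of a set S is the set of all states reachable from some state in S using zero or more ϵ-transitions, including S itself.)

Start with {4, 8, 14}.
From 4 via ϵ: add 2, 13.
From 14 via ϵ: add 15.
From 2 via ϵ: add 10.
From 10 via ϵ: add 3.
No new states can be added; the closed set is {2, 3, 4, 8, 10, 13, 14, 15}.

{2, 3, 4, 8, 10, 13, 14, 15}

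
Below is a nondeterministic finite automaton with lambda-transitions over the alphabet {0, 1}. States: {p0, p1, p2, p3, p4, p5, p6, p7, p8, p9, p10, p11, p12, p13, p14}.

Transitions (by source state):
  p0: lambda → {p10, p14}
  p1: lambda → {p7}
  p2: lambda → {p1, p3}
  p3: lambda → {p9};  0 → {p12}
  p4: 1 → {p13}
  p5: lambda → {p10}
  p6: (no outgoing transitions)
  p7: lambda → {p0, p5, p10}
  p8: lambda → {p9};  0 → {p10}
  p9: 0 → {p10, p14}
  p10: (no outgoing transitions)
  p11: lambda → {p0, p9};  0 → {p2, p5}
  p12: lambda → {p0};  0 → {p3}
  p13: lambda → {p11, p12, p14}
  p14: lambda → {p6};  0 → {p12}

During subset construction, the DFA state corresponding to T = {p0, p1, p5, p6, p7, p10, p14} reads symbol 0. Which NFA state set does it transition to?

p14 on 0 → {p12}.
No 0-transition from p0, p1, p5, p6, p7, p10.
Union after reading 0: {p12}.
Now take the lambda-closure:
From p12 via lambda: add p0.
From p0 via lambda: add p10, p14.
From p14 via lambda: add p6.
No new states can be added; the closed set is {p0, p6, p10, p12, p14}.

{p0, p6, p10, p12, p14}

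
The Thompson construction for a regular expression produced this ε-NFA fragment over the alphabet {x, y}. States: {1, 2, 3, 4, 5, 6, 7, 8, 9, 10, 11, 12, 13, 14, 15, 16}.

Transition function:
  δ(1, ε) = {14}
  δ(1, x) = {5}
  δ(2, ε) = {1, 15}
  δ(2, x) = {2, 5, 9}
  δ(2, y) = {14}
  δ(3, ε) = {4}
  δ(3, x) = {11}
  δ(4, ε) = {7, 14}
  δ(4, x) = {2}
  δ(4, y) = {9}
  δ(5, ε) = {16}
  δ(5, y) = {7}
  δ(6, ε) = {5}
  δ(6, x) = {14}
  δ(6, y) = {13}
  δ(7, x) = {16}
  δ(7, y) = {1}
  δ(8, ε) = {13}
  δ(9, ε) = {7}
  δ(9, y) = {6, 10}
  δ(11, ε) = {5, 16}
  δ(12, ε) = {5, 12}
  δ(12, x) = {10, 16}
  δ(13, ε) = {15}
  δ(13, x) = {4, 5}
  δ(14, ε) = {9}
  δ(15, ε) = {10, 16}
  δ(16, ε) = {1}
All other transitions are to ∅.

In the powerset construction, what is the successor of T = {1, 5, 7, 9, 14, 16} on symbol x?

{1, 5, 7, 9, 14, 16}

1 on x → {5}.
7 on x → {16}.
No x-transition from 5, 9, 14, 16.
Union after reading x: {5, 16}.
Now take the ε-closure:
From 16 via ε: add 1.
From 1 via ε: add 14.
From 14 via ε: add 9.
From 9 via ε: add 7.
No new states can be added; the closed set is {1, 5, 7, 9, 14, 16}.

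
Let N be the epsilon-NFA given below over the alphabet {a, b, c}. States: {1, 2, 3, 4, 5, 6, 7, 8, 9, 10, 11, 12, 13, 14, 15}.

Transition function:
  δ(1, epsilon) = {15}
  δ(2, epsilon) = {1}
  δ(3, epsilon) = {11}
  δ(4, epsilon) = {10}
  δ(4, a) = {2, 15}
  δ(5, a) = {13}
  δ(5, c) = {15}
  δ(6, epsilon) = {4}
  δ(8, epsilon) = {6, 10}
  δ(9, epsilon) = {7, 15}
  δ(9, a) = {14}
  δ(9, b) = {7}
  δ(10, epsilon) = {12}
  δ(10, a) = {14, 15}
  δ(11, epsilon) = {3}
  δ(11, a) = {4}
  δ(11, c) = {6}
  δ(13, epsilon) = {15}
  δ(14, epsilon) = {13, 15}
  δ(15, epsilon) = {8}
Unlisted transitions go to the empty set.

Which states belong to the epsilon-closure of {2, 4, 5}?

{1, 2, 4, 5, 6, 8, 10, 12, 15}

Start with {2, 4, 5}.
From 2 via epsilon: add 1.
From 4 via epsilon: add 10.
From 1 via epsilon: add 15.
From 10 via epsilon: add 12.
From 15 via epsilon: add 8.
From 8 via epsilon: add 6.
No new states can be added; the closed set is {1, 2, 4, 5, 6, 8, 10, 12, 15}.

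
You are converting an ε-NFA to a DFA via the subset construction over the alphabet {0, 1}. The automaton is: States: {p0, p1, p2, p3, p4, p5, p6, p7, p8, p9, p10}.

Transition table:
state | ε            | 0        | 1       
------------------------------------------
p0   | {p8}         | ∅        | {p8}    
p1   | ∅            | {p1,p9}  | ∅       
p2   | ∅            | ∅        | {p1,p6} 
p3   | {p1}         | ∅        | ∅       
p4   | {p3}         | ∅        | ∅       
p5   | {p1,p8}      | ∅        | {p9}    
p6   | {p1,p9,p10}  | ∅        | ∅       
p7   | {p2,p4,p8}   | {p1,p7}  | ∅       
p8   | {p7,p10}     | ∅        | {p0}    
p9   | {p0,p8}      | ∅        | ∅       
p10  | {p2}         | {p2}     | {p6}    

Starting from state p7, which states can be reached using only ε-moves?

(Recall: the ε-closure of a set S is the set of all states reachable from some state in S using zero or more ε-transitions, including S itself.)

Start with {p7}.
From p7 via ε: add p2, p4, p8.
From p4 via ε: add p3.
From p8 via ε: add p10.
From p3 via ε: add p1.
No new states can be added; the closed set is {p1, p2, p3, p4, p7, p8, p10}.

{p1, p2, p3, p4, p7, p8, p10}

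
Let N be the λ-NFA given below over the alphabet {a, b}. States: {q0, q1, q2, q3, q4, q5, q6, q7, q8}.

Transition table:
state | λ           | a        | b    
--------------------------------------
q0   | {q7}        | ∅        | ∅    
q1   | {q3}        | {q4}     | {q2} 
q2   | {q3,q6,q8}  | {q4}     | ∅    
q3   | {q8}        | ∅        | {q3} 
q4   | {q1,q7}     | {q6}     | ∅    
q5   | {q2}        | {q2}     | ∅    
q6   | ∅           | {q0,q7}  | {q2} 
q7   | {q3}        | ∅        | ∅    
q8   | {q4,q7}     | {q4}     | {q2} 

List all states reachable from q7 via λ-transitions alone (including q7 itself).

Start with {q7}.
From q7 via λ: add q3.
From q3 via λ: add q8.
From q8 via λ: add q4.
From q4 via λ: add q1.
No new states can be added; the closed set is {q1, q3, q4, q7, q8}.

{q1, q3, q4, q7, q8}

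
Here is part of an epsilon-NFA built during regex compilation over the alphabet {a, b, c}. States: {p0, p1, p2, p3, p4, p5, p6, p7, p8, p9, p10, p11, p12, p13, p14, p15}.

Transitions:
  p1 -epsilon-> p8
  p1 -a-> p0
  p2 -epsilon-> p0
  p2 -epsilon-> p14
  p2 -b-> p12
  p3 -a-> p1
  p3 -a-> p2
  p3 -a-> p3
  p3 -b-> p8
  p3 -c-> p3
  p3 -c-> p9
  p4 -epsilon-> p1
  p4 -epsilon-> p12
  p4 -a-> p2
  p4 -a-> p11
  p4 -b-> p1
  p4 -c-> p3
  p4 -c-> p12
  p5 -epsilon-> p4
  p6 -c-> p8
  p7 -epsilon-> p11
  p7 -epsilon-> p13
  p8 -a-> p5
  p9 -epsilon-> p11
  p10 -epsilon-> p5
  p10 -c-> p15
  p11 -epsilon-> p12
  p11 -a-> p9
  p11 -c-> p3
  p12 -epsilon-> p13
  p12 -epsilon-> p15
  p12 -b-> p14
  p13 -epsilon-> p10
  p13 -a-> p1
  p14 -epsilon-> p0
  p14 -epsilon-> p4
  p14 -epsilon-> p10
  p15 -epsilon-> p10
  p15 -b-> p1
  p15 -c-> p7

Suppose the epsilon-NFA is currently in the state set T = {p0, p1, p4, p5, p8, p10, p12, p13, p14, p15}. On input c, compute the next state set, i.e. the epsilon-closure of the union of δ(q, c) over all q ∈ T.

p4 on c → {p3, p12}.
p10 on c → {p15}.
p15 on c → {p7}.
No c-transition from p0, p1, p5, p8, p12, p13, p14.
Union after reading c: {p3, p7, p12, p15}.
Now take the epsilon-closure:
From p7 via epsilon: add p11, p13.
From p15 via epsilon: add p10.
From p10 via epsilon: add p5.
From p5 via epsilon: add p4.
From p4 via epsilon: add p1.
From p1 via epsilon: add p8.
No new states can be added; the closed set is {p1, p3, p4, p5, p7, p8, p10, p11, p12, p13, p15}.

{p1, p3, p4, p5, p7, p8, p10, p11, p12, p13, p15}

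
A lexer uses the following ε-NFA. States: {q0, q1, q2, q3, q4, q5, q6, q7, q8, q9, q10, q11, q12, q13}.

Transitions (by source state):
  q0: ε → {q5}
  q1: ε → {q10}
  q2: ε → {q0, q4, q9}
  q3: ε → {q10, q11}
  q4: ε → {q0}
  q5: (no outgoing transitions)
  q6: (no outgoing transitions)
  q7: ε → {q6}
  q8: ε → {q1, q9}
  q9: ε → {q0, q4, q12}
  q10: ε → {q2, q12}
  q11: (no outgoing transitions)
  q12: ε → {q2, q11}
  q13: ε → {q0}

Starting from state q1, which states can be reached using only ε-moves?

Start with {q1}.
From q1 via ε: add q10.
From q10 via ε: add q2, q12.
From q2 via ε: add q0, q4, q9.
From q12 via ε: add q11.
From q0 via ε: add q5.
No new states can be added; the closed set is {q0, q1, q2, q4, q5, q9, q10, q11, q12}.

{q0, q1, q2, q4, q5, q9, q10, q11, q12}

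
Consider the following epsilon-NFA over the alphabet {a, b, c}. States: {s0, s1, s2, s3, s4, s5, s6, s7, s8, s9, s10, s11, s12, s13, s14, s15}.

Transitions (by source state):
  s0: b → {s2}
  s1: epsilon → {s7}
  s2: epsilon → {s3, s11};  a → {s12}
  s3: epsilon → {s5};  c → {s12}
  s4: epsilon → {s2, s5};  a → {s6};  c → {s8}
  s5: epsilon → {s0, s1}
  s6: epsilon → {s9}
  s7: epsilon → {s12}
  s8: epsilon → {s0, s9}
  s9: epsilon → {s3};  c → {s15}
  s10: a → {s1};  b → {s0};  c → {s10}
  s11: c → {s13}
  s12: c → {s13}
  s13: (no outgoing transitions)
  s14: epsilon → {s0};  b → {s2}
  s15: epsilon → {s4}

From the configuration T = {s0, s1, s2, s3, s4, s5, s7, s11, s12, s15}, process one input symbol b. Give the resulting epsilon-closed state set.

s0 on b → {s2}.
No b-transition from s1, s2, s3, s4, s5, s7, s11, s12, s15.
Union after reading b: {s2}.
Now take the epsilon-closure:
From s2 via epsilon: add s3, s11.
From s3 via epsilon: add s5.
From s5 via epsilon: add s0, s1.
From s1 via epsilon: add s7.
From s7 via epsilon: add s12.
No new states can be added; the closed set is {s0, s1, s2, s3, s5, s7, s11, s12}.

{s0, s1, s2, s3, s5, s7, s11, s12}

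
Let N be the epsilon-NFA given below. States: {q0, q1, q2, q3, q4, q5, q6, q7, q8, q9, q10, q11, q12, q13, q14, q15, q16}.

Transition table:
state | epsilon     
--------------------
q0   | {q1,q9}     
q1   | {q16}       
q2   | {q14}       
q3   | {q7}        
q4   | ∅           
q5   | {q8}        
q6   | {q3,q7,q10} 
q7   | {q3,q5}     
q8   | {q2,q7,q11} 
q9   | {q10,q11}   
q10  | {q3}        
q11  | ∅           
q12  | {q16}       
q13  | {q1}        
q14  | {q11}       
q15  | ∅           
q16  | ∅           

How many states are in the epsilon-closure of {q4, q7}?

8

Start with {q4, q7}.
From q7 via epsilon: add q3, q5.
From q5 via epsilon: add q8.
From q8 via epsilon: add q2, q11.
From q2 via epsilon: add q14.
epsilon-closure = {q2, q3, q4, q5, q7, q8, q11, q14}, which has 8 states.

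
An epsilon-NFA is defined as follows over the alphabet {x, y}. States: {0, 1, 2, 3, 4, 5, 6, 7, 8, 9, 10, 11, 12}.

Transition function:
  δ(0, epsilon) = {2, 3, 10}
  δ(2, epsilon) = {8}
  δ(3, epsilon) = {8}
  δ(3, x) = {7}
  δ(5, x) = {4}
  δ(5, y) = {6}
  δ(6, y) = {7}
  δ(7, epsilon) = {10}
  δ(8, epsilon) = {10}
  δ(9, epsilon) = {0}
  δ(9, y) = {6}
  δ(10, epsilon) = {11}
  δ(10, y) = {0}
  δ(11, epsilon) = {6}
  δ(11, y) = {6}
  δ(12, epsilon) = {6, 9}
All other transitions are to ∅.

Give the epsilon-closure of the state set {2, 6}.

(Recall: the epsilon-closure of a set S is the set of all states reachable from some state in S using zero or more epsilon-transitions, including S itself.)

{2, 6, 8, 10, 11}

Start with {2, 6}.
From 2 via epsilon: add 8.
From 8 via epsilon: add 10.
From 10 via epsilon: add 11.
No new states can be added; the closed set is {2, 6, 8, 10, 11}.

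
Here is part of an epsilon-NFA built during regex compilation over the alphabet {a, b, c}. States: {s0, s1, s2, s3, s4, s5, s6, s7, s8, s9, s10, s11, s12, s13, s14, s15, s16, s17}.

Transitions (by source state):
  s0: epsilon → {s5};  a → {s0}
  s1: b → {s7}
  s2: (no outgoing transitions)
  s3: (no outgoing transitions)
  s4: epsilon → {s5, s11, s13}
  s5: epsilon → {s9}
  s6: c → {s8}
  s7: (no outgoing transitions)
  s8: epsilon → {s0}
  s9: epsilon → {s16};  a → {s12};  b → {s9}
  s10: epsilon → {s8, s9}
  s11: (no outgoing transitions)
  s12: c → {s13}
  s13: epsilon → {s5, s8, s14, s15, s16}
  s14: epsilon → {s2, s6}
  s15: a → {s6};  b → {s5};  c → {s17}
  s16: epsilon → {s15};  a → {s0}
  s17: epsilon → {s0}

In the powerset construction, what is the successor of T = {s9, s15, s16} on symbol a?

s9 on a → {s12}.
s15 on a → {s6}.
s16 on a → {s0}.
Union after reading a: {s0, s6, s12}.
Now take the epsilon-closure:
From s0 via epsilon: add s5.
From s5 via epsilon: add s9.
From s9 via epsilon: add s16.
From s16 via epsilon: add s15.
No new states can be added; the closed set is {s0, s5, s6, s9, s12, s15, s16}.

{s0, s5, s6, s9, s12, s15, s16}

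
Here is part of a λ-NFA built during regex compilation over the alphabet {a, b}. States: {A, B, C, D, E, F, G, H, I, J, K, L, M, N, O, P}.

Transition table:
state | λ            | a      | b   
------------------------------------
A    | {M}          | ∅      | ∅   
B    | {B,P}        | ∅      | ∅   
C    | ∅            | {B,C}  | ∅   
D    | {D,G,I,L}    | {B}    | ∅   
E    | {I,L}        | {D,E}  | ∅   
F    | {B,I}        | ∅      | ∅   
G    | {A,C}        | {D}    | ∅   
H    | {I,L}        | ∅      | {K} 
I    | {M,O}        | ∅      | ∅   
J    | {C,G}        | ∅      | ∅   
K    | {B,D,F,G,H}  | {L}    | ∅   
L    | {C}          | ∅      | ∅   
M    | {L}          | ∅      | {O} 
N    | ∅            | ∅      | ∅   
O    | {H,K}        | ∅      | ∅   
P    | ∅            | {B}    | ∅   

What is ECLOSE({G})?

Start with {G}.
From G via λ: add A, C.
From A via λ: add M.
From M via λ: add L.
No new states can be added; the closed set is {A, C, G, L, M}.

{A, C, G, L, M}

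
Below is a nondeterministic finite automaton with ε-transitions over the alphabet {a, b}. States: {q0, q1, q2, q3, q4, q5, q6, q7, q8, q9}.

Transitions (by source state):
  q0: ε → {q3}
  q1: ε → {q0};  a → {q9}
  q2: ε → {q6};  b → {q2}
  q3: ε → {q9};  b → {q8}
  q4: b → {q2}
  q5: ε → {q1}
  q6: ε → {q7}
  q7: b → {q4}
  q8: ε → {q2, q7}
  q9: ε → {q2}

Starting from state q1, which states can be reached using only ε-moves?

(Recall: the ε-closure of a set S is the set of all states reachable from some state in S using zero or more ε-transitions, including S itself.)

Start with {q1}.
From q1 via ε: add q0.
From q0 via ε: add q3.
From q3 via ε: add q9.
From q9 via ε: add q2.
From q2 via ε: add q6.
From q6 via ε: add q7.
No new states can be added; the closed set is {q0, q1, q2, q3, q6, q7, q9}.

{q0, q1, q2, q3, q6, q7, q9}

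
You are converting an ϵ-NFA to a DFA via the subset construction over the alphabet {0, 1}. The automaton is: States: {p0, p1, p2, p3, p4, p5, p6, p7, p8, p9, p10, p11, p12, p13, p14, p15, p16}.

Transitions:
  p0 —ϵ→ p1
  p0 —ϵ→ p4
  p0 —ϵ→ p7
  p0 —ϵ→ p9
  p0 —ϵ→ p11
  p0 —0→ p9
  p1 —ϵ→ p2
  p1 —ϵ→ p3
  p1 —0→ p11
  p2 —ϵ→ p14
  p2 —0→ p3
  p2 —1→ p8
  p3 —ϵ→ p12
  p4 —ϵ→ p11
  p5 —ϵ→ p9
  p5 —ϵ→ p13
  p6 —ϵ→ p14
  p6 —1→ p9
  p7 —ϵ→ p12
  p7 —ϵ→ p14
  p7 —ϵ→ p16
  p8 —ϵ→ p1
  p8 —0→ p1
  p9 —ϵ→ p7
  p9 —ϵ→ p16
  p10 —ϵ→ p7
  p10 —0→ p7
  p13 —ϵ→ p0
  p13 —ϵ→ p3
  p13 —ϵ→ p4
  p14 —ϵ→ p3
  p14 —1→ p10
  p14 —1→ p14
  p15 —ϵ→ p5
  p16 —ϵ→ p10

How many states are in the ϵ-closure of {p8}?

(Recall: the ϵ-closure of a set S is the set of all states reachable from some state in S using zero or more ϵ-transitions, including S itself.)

6

Start with {p8}.
From p8 via ϵ: add p1.
From p1 via ϵ: add p2, p3.
From p2 via ϵ: add p14.
From p3 via ϵ: add p12.
ϵ-closure = {p1, p2, p3, p8, p12, p14}, which has 6 states.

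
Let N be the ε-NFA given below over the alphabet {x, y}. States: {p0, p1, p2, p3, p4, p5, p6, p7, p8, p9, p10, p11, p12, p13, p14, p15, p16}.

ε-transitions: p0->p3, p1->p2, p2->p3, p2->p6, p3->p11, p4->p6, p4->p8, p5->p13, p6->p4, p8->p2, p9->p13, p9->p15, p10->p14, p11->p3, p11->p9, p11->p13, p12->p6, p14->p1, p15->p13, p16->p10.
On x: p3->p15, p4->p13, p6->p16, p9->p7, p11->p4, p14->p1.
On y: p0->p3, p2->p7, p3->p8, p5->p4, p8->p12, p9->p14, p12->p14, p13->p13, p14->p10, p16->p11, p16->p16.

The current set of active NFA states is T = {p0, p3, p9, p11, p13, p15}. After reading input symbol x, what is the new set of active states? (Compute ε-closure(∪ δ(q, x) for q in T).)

{p2, p3, p4, p6, p7, p8, p9, p11, p13, p15}

p3 on x → {p15}.
p9 on x → {p7}.
p11 on x → {p4}.
No x-transition from p0, p13, p15.
Union after reading x: {p4, p7, p15}.
Now take the ε-closure:
From p4 via ε: add p6, p8.
From p15 via ε: add p13.
From p8 via ε: add p2.
From p2 via ε: add p3.
From p3 via ε: add p11.
From p11 via ε: add p9.
No new states can be added; the closed set is {p2, p3, p4, p6, p7, p8, p9, p11, p13, p15}.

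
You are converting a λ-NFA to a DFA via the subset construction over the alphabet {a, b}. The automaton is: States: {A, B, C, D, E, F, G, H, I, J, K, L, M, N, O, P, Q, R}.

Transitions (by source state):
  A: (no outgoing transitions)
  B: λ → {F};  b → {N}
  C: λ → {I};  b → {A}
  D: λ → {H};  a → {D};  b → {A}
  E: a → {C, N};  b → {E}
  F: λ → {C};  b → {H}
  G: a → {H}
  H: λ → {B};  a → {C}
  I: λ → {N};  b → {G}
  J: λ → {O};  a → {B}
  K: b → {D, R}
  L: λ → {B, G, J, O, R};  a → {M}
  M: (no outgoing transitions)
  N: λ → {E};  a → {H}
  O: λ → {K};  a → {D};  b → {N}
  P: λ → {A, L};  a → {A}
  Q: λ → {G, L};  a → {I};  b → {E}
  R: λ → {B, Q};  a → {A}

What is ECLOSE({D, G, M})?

{B, C, D, E, F, G, H, I, M, N}

Start with {D, G, M}.
From D via λ: add H.
From H via λ: add B.
From B via λ: add F.
From F via λ: add C.
From C via λ: add I.
From I via λ: add N.
From N via λ: add E.
No new states can be added; the closed set is {B, C, D, E, F, G, H, I, M, N}.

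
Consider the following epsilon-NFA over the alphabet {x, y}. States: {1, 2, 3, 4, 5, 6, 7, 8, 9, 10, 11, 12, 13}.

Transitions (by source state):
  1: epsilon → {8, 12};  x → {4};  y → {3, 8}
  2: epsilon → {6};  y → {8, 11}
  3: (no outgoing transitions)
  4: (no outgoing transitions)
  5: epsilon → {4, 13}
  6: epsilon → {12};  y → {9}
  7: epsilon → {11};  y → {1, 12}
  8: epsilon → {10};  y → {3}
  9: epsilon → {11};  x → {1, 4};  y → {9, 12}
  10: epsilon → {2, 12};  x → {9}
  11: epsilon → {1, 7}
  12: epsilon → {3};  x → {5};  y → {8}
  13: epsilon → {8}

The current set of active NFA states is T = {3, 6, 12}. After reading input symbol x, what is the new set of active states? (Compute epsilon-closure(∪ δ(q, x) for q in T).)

12 on x → {5}.
No x-transition from 3, 6.
Union after reading x: {5}.
Now take the epsilon-closure:
From 5 via epsilon: add 4, 13.
From 13 via epsilon: add 8.
From 8 via epsilon: add 10.
From 10 via epsilon: add 2, 12.
From 2 via epsilon: add 6.
From 12 via epsilon: add 3.
No new states can be added; the closed set is {2, 3, 4, 5, 6, 8, 10, 12, 13}.

{2, 3, 4, 5, 6, 8, 10, 12, 13}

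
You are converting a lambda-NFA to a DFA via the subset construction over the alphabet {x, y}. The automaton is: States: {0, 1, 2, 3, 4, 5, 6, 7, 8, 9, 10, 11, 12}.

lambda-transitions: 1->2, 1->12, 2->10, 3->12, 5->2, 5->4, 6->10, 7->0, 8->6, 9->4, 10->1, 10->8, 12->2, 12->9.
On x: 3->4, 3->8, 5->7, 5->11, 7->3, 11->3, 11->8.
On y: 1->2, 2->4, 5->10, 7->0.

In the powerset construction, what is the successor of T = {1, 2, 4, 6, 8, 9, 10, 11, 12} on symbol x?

11 on x → {3, 8}.
No x-transition from 1, 2, 4, 6, 8, 9, 10, 12.
Union after reading x: {3, 8}.
Now take the lambda-closure:
From 3 via lambda: add 12.
From 8 via lambda: add 6.
From 6 via lambda: add 10.
From 12 via lambda: add 2, 9.
From 9 via lambda: add 4.
From 10 via lambda: add 1.
No new states can be added; the closed set is {1, 2, 3, 4, 6, 8, 9, 10, 12}.

{1, 2, 3, 4, 6, 8, 9, 10, 12}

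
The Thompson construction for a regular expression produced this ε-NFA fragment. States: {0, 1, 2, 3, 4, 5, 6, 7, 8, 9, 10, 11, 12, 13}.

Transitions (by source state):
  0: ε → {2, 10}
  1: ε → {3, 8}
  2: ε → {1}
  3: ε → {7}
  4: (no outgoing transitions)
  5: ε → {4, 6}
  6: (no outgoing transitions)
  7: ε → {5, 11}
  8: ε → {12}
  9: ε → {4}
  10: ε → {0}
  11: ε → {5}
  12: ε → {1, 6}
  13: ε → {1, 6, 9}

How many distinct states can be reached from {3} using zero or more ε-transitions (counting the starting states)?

6

Start with {3}.
From 3 via ε: add 7.
From 7 via ε: add 5, 11.
From 5 via ε: add 4, 6.
ε-closure = {3, 4, 5, 6, 7, 11}, which has 6 states.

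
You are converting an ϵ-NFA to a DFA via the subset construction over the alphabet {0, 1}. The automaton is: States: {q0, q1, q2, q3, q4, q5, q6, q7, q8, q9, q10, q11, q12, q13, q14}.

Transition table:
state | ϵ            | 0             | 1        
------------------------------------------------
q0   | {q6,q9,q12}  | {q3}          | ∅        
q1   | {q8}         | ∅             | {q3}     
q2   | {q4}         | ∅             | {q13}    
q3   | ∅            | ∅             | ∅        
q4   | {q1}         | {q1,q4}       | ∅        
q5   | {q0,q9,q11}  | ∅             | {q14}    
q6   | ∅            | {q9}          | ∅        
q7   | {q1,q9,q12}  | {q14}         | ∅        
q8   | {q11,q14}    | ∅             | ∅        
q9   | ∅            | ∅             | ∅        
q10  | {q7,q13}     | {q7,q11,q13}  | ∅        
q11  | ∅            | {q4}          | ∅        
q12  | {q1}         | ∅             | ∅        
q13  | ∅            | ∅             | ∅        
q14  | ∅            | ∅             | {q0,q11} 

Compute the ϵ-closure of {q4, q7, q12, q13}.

Start with {q4, q7, q12, q13}.
From q4 via ϵ: add q1.
From q7 via ϵ: add q9.
From q1 via ϵ: add q8.
From q8 via ϵ: add q11, q14.
No new states can be added; the closed set is {q1, q4, q7, q8, q9, q11, q12, q13, q14}.

{q1, q4, q7, q8, q9, q11, q12, q13, q14}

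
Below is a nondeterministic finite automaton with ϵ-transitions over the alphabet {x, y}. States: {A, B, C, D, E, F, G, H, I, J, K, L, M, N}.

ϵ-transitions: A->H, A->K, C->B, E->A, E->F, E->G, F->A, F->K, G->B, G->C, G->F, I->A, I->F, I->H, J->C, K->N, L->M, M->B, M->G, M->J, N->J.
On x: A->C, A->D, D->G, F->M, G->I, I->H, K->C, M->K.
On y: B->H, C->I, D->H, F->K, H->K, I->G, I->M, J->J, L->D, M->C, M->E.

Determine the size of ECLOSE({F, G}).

9

Start with {F, G}.
From F via ϵ: add A, K.
From G via ϵ: add B, C.
From A via ϵ: add H.
From K via ϵ: add N.
From N via ϵ: add J.
ϵ-closure = {A, B, C, F, G, H, J, K, N}, which has 9 states.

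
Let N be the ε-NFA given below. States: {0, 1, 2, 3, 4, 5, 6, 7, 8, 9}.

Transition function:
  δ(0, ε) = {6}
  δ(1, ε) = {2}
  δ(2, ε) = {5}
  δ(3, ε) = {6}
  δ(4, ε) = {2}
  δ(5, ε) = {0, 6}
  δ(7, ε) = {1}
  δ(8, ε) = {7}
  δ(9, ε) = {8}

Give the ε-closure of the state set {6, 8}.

{0, 1, 2, 5, 6, 7, 8}

Start with {6, 8}.
From 8 via ε: add 7.
From 7 via ε: add 1.
From 1 via ε: add 2.
From 2 via ε: add 5.
From 5 via ε: add 0.
No new states can be added; the closed set is {0, 1, 2, 5, 6, 7, 8}.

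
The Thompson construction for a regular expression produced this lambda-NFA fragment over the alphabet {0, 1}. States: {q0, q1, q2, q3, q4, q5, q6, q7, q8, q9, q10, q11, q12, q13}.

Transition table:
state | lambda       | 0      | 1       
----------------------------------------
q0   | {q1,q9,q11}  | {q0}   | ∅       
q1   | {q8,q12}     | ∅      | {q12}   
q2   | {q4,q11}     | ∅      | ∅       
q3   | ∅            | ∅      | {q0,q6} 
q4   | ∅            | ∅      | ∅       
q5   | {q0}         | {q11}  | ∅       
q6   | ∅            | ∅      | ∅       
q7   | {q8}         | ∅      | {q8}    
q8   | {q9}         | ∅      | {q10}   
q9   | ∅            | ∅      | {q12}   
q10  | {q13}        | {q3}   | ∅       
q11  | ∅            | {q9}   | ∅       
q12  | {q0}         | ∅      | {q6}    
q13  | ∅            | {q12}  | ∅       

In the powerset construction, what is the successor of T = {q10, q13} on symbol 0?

{q0, q1, q3, q8, q9, q11, q12}

q10 on 0 → {q3}.
q13 on 0 → {q12}.
Union after reading 0: {q3, q12}.
Now take the lambda-closure:
From q12 via lambda: add q0.
From q0 via lambda: add q1, q9, q11.
From q1 via lambda: add q8.
No new states can be added; the closed set is {q0, q1, q3, q8, q9, q11, q12}.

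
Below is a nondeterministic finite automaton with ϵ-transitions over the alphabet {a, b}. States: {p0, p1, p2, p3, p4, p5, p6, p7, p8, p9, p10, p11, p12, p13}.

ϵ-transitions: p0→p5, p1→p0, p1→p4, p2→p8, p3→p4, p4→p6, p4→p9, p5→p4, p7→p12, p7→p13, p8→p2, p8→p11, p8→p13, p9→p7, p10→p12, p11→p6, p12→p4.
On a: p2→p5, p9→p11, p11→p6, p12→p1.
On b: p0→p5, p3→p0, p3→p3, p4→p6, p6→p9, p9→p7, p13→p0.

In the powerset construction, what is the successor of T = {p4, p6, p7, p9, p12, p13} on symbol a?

{p0, p1, p4, p5, p6, p7, p9, p11, p12, p13}

p9 on a → {p11}.
p12 on a → {p1}.
No a-transition from p4, p6, p7, p13.
Union after reading a: {p1, p11}.
Now take the ϵ-closure:
From p1 via ϵ: add p0, p4.
From p11 via ϵ: add p6.
From p0 via ϵ: add p5.
From p4 via ϵ: add p9.
From p9 via ϵ: add p7.
From p7 via ϵ: add p12, p13.
No new states can be added; the closed set is {p0, p1, p4, p5, p6, p7, p9, p11, p12, p13}.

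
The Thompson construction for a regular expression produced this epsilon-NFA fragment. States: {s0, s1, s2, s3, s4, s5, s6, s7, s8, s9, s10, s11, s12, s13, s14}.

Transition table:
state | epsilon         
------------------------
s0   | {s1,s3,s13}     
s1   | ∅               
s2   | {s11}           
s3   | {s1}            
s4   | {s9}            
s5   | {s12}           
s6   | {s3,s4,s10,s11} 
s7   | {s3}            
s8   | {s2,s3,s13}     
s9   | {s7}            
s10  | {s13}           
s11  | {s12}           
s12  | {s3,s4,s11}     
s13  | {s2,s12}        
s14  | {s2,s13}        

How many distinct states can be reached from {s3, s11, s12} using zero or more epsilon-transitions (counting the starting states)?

Start with {s3, s11, s12}.
From s3 via epsilon: add s1.
From s12 via epsilon: add s4.
From s4 via epsilon: add s9.
From s9 via epsilon: add s7.
epsilon-closure = {s1, s3, s4, s7, s9, s11, s12}, which has 7 states.

7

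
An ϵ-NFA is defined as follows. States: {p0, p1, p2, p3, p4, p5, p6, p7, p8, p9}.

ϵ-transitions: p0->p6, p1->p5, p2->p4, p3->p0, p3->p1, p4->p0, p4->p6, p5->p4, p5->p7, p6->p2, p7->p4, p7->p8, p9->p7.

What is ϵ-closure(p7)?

Start with {p7}.
From p7 via ϵ: add p4, p8.
From p4 via ϵ: add p0, p6.
From p6 via ϵ: add p2.
No new states can be added; the closed set is {p0, p2, p4, p6, p7, p8}.

{p0, p2, p4, p6, p7, p8}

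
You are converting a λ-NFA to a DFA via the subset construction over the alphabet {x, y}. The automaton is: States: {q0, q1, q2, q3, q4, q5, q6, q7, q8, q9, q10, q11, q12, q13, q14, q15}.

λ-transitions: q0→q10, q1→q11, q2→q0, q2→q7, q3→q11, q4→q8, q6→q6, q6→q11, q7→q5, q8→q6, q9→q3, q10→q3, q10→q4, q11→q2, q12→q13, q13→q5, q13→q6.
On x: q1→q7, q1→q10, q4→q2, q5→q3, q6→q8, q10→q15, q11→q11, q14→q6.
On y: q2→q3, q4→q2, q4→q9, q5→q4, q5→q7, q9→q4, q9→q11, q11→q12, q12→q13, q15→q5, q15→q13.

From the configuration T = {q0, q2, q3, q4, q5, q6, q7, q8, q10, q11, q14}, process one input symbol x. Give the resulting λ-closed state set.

{q0, q2, q3, q4, q5, q6, q7, q8, q10, q11, q15}

q4 on x → {q2}.
q5 on x → {q3}.
q6 on x → {q8}.
q10 on x → {q15}.
q11 on x → {q11}.
q14 on x → {q6}.
No x-transition from q0, q2, q3, q7, q8.
Union after reading x: {q2, q3, q6, q8, q11, q15}.
Now take the λ-closure:
From q2 via λ: add q0, q7.
From q0 via λ: add q10.
From q7 via λ: add q5.
From q10 via λ: add q4.
No new states can be added; the closed set is {q0, q2, q3, q4, q5, q6, q7, q8, q10, q11, q15}.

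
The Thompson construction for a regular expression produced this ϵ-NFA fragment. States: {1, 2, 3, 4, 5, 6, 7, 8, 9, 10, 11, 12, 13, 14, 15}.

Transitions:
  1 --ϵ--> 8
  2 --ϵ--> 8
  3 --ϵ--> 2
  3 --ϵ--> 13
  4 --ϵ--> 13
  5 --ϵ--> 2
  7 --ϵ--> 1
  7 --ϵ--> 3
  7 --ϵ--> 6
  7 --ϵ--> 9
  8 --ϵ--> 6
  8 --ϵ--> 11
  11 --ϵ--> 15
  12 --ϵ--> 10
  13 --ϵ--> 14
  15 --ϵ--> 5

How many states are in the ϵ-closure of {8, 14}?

7

Start with {8, 14}.
From 8 via ϵ: add 6, 11.
From 11 via ϵ: add 15.
From 15 via ϵ: add 5.
From 5 via ϵ: add 2.
ϵ-closure = {2, 5, 6, 8, 11, 14, 15}, which has 7 states.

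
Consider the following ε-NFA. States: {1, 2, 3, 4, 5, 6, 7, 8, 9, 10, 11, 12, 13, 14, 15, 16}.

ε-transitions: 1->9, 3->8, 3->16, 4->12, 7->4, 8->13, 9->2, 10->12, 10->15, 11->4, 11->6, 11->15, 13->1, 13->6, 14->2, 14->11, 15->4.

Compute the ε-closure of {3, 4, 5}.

{1, 2, 3, 4, 5, 6, 8, 9, 12, 13, 16}

Start with {3, 4, 5}.
From 3 via ε: add 8, 16.
From 4 via ε: add 12.
From 8 via ε: add 13.
From 13 via ε: add 1, 6.
From 1 via ε: add 9.
From 9 via ε: add 2.
No new states can be added; the closed set is {1, 2, 3, 4, 5, 6, 8, 9, 12, 13, 16}.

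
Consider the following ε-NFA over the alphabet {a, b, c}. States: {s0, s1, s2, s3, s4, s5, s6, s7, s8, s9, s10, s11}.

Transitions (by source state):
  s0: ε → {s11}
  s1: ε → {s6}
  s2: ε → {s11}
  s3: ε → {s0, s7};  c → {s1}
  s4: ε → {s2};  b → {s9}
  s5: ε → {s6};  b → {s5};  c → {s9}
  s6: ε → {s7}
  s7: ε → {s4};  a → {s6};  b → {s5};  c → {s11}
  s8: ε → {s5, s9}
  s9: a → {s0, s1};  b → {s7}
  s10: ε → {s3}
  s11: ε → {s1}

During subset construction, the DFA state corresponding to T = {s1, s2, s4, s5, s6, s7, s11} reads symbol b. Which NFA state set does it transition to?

s4 on b → {s9}.
s5 on b → {s5}.
s7 on b → {s5}.
No b-transition from s1, s2, s6, s11.
Union after reading b: {s5, s9}.
Now take the ε-closure:
From s5 via ε: add s6.
From s6 via ε: add s7.
From s7 via ε: add s4.
From s4 via ε: add s2.
From s2 via ε: add s11.
From s11 via ε: add s1.
No new states can be added; the closed set is {s1, s2, s4, s5, s6, s7, s9, s11}.

{s1, s2, s4, s5, s6, s7, s9, s11}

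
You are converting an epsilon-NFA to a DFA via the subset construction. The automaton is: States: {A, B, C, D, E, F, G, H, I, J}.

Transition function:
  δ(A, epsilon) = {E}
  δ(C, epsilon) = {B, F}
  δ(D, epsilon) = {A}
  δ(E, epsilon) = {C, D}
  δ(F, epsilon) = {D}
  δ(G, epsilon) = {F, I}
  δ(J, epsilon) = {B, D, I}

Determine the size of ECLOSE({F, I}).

Start with {F, I}.
From F via epsilon: add D.
From D via epsilon: add A.
From A via epsilon: add E.
From E via epsilon: add C.
From C via epsilon: add B.
epsilon-closure = {A, B, C, D, E, F, I}, which has 7 states.

7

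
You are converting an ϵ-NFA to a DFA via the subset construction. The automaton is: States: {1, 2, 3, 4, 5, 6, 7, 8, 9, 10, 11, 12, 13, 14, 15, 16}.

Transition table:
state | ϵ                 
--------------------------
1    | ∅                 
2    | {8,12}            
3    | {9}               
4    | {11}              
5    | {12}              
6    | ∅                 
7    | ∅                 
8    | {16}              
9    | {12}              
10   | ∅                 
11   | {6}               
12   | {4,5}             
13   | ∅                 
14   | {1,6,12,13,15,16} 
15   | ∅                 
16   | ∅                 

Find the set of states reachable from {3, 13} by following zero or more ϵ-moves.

{3, 4, 5, 6, 9, 11, 12, 13}

Start with {3, 13}.
From 3 via ϵ: add 9.
From 9 via ϵ: add 12.
From 12 via ϵ: add 4, 5.
From 4 via ϵ: add 11.
From 11 via ϵ: add 6.
No new states can be added; the closed set is {3, 4, 5, 6, 9, 11, 12, 13}.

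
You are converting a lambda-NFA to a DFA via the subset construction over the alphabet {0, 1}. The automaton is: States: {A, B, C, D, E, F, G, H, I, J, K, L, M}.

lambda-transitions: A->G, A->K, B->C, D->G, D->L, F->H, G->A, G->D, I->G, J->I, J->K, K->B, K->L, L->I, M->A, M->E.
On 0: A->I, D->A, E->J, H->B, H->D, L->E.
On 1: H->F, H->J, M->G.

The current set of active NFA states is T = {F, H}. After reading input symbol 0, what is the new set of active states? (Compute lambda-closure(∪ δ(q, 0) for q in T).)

{A, B, C, D, G, I, K, L}

H on 0 → {B, D}.
No 0-transition from F.
Union after reading 0: {B, D}.
Now take the lambda-closure:
From B via lambda: add C.
From D via lambda: add G, L.
From G via lambda: add A.
From L via lambda: add I.
From A via lambda: add K.
No new states can be added; the closed set is {A, B, C, D, G, I, K, L}.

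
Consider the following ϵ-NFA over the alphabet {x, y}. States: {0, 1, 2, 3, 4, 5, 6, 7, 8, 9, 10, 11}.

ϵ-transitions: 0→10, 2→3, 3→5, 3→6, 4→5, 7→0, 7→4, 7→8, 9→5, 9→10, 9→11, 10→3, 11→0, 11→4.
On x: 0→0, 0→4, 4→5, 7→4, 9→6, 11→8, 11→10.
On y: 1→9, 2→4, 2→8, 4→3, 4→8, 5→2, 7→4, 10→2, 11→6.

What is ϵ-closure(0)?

Start with {0}.
From 0 via ϵ: add 10.
From 10 via ϵ: add 3.
From 3 via ϵ: add 5, 6.
No new states can be added; the closed set is {0, 3, 5, 6, 10}.

{0, 3, 5, 6, 10}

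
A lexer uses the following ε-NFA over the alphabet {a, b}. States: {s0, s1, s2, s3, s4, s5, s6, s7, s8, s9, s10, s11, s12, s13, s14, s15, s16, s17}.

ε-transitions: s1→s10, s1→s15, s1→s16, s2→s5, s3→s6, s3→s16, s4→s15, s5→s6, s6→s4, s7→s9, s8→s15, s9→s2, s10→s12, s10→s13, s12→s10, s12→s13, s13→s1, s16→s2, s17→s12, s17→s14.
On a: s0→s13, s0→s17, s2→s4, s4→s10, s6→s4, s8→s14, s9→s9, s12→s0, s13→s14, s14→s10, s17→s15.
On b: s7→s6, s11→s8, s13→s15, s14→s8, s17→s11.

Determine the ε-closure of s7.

Start with {s7}.
From s7 via ε: add s9.
From s9 via ε: add s2.
From s2 via ε: add s5.
From s5 via ε: add s6.
From s6 via ε: add s4.
From s4 via ε: add s15.
No new states can be added; the closed set is {s2, s4, s5, s6, s7, s9, s15}.

{s2, s4, s5, s6, s7, s9, s15}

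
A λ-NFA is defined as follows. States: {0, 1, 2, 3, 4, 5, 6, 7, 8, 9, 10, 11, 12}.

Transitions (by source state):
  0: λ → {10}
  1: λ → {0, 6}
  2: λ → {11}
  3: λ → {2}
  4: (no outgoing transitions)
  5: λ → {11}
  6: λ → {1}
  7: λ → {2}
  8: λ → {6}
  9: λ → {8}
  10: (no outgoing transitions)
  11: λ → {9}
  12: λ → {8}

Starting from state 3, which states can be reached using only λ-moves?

Start with {3}.
From 3 via λ: add 2.
From 2 via λ: add 11.
From 11 via λ: add 9.
From 9 via λ: add 8.
From 8 via λ: add 6.
From 6 via λ: add 1.
From 1 via λ: add 0.
From 0 via λ: add 10.
No new states can be added; the closed set is {0, 1, 2, 3, 6, 8, 9, 10, 11}.

{0, 1, 2, 3, 6, 8, 9, 10, 11}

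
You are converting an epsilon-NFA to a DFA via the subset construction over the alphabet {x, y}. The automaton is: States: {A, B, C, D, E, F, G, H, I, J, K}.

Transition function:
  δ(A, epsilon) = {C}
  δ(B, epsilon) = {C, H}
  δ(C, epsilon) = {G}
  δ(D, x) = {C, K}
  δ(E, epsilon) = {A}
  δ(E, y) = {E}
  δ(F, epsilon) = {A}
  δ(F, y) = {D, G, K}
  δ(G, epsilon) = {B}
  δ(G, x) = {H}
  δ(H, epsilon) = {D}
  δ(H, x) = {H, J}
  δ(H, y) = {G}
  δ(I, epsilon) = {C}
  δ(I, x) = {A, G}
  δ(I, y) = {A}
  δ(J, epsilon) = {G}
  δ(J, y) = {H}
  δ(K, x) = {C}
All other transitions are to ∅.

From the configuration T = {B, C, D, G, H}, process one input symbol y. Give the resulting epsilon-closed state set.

{B, C, D, G, H}

H on y → {G}.
No y-transition from B, C, D, G.
Union after reading y: {G}.
Now take the epsilon-closure:
From G via epsilon: add B.
From B via epsilon: add C, H.
From H via epsilon: add D.
No new states can be added; the closed set is {B, C, D, G, H}.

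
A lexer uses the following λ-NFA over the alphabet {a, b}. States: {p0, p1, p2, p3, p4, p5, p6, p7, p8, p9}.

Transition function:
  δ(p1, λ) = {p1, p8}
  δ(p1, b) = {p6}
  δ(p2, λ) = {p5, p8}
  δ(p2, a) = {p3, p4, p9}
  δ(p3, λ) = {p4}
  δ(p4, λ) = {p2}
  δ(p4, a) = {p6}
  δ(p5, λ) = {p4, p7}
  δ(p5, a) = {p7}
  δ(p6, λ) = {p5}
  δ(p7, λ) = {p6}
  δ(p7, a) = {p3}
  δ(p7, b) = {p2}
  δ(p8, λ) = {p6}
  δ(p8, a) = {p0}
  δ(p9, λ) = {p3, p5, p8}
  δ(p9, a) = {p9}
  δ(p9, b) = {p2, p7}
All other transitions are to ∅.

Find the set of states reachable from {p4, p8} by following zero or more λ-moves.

{p2, p4, p5, p6, p7, p8}

Start with {p4, p8}.
From p4 via λ: add p2.
From p8 via λ: add p6.
From p2 via λ: add p5.
From p5 via λ: add p7.
No new states can be added; the closed set is {p2, p4, p5, p6, p7, p8}.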